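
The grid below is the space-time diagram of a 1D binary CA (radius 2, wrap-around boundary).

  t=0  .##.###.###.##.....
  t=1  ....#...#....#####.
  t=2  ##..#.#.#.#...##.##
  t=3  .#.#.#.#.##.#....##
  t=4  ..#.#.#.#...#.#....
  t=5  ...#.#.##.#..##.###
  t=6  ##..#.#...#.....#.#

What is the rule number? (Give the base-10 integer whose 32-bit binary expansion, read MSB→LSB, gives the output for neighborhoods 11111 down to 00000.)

2442632209

  ##### -> #   bit 31 = 1  t=1,i=15
  ####. -> .   bit 30 = 0  t=1,i=16
  ###.# -> .   bit 29 = 0  t=0,i=6
  ###.. -> #   bit 28 = 1  t=1,i=17
  ##.## -> .   bit 27 = 0  t=0,i=3
  ##.#. -> .   bit 26 = 0  t=3,i=0
  ##..# -> .   bit 25 = 0  t=2,i=2
  ##... -> #   bit 24 = 1  t=0,i=14
  #.### -> #   bit 23 = 1  t=0,i=4
  #.##. -> .   bit 22 = 0  t=0,i=12
  #.#.# -> .   bit 21 = 0  t=2,i=6
  #.#.. -> #   bit 20 = 1  t=2,i=10
  #..## -> .   bit 19 = 0  t=5,i=12
  #..#. -> #   bit 18 = 1  t=2,i=3
  #...# -> #   bit 17 = 1  t=1,i=6
  #.... -> #   bit 16 = 1  t=0,i=15
  .#### -> #   bit 15 = 1  t=1,i=14
  .###. -> .   bit 14 = 0  t=0,i=5
  .##.# -> .   bit 13 = 0  t=0,i=2
  .##.. -> #   bit 12 = 1  t=0,i=13
  .#.## -> #   bit 11 = 1  t=3,i=8
  .#.#. -> #   bit 10 = 1  t=2,i=5
  .#..# -> .   bit 9 = 0  t=5,i=11
  .#... -> .   bit 8 = 0  t=1,i=5
  ..### -> .   bit 7 = 0  t=1,i=13
  ..##. -> .   bit 6 = 0  t=0,i=1
  ..#.# -> .   bit 5 = 0  t=2,i=4
  ..#.. -> #   bit 4 = 1  t=1,i=4
  ...## -> .   bit 3 = 0  t=0,i=0
  ...#. -> .   bit 2 = 0  t=1,i=3
  ....# -> .   bit 1 = 0  t=0,i=18
  ..... -> #   bit 0 = 1  t=0,i=16
  bits 10010001100101111001110000010001 = 2442632209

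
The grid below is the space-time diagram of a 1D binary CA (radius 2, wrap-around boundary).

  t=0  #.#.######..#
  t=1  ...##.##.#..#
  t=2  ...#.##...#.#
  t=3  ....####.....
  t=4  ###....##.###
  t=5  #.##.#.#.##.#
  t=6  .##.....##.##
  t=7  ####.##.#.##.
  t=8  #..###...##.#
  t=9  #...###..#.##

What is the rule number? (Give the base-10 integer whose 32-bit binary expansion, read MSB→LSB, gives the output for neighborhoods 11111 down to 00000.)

3116390995

  #####|#  b31=1 t=0,i=6
  ####.|.  b30=0 t=0,i=8
  ###.#|#  b29=1 t=7,i=3
  ###..|#  b28=1 t=0,i=9
  ##.##|#  b27=1 t=1,i=5
  ##.#.|.  b26=0 t=0,i=1
  ##..#|.  b25=0 t=0,i=10
  ##...|#  b24=1 t=2,i=7
  #.###|#  b23=1 t=0,i=4
  #.##.|#  b22=1 t=1,i=6
  #.#.#|.  b21=0 t=0,i=2
  #.#..|.  b20=0 t=1,i=9
  #..##|.  b19=0 t=0,i=11
  #..#.|.  b18=0 t=1,i=11
  #...#|.  b17=0 t=1,i=1
  #....|.  b16=0 t=3,i=9
  .####|.  b15=0 t=0,i=5
  .###.|#  b14=1 t=8,i=4
  .##.#|.  b13=0 t=0,i=0
  .##..|#  b12=1 t=2,i=6
  .#.##|#  b11=1 t=0,i=3
  .#.#.|.  b10=0 t=2,i=11
  .#..#|#  b9=1 t=1,i=10
  .#...|.  b8=0 t=1,i=0
  ..###|.  b7=0 t=3,i=4
  ..##.|#  b6=1 t=0,i=12
  ..#.#|.  b5=0 t=2,i=3
  ..#..|#  b4=1 t=1,i=12
  ...##|.  b3=0 t=1,i=2
  ...#.|.  b2=0 t=2,i=2
  ....#|#  b1=1 t=3,i=2
  .....|#  b0=1 t=3,i=0
  bits 10111001110000000101101001010011 = 3116390995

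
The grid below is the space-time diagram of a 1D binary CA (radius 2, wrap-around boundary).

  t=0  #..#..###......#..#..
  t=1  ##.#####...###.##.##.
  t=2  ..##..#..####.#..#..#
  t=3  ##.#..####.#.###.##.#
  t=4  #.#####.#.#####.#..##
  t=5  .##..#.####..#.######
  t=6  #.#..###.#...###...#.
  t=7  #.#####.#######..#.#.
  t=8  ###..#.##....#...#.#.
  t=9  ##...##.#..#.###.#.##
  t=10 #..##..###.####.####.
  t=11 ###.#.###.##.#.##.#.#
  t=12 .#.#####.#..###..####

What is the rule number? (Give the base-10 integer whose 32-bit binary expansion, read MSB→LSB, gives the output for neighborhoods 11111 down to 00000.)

  #####|.  b31=0 t=1,i=5
  ####.|#  b30=1 t=1,i=6
  ###.#|.  b29=0 t=1,i=13
  ###..|.  b28=0 t=0,i=8
  ##.##|#  b27=1 t=1,i=2
  ##.#.|#  b26=1 t=2,i=13
  ##..#|.  b25=0 t=2,i=4
  ##...|.  b24=0 t=0,i=9
  #.###|#  b23=1 t=1,i=3
  #.##.|.  b22=0 t=1,i=0
  #.#.#|#  b21=1 t=3,i=11
  #.#..|#  b20=1 t=2,i=14
  #..##|#  b19=1 t=0,i=5
  #..#.|.  b18=0 t=0,i=2
  #...#|#  b17=1 t=1,i=9
  #....|.  b16=0 t=0,i=10
  .####|.  b15=0 t=1,i=4
  .###.|#  b14=1 t=0,i=7
  .##.#|.  b13=0 t=1,i=1
  .##..|#  b12=1 t=2,i=3
  .#.##|#  b11=1 t=3,i=12
  .#.#.|.  b10=0 t=6,i=1
  .#..#|#  b9=1 t=0,i=1
  .#...|#  b8=1 t=6,i=10
  ..###|#  b7=1 t=0,i=6
  ..##.|.  b6=0 t=2,i=2
  ..#.#|#  b5=1 t=5,i=5
  ..#..|#  b4=1 t=0,i=0
  ...##|#  b3=1 t=1,i=10
  ...#.|.  b2=0 t=0,i=14
  ....#|#  b1=1 t=0,i=13
  .....|#  b0=1 t=0,i=11
  bits 01001100101110100101101110111011 = 1287281595

1287281595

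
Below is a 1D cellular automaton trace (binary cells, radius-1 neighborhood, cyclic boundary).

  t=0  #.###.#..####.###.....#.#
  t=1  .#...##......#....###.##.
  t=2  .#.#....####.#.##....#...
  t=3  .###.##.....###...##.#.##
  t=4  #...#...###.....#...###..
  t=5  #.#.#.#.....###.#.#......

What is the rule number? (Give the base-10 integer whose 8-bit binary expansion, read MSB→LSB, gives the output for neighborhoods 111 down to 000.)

37

  ###|.  b7=0 t=0,i=3
  ##.|.  b6=0 t=0,i=0
  #.#|#  b5=1 t=0,i=1
  #..|.  b4=0 t=0,i=7
  .##|.  b3=0 t=0,i=2
  .#.|#  b2=1 t=0,i=6
  ..#|.  b1=0 t=0,i=8
  ...|#  b0=1 t=0,i=18
  bits 00100101 = 37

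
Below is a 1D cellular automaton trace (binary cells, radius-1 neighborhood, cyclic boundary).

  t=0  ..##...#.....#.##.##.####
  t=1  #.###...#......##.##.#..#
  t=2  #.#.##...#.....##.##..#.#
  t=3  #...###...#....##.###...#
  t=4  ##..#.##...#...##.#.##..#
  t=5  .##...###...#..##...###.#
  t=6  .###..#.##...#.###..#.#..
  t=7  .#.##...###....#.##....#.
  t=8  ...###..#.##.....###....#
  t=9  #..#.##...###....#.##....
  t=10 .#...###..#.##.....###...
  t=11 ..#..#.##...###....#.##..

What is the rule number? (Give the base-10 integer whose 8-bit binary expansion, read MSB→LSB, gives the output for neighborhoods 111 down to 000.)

  [7] ### => .  t=0,i=22
  [6] ##. => #  t=0,i=3
  [5] #.# => .  t=0,i=14
  [4] #.. => #  t=0,i=0
  [3] .## => #  t=0,i=2
  [2] .#. => .  t=0,i=7
  [1] ..# => .  t=0,i=1
  [0] ... => .  t=0,i=5
  bits 01011000 = 88

88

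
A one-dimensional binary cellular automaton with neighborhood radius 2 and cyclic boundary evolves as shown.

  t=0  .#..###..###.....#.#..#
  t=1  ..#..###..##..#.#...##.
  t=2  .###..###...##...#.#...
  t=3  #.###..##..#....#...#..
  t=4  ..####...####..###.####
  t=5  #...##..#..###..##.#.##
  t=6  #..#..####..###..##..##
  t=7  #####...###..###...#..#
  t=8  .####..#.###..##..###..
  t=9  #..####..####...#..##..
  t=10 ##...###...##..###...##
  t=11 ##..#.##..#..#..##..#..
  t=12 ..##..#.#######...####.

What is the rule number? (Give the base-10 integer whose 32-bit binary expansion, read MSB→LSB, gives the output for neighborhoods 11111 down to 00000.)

4140065565

  nb #####: next=#  (t=7,i=1, bit31=1)
  nb ####.: next=#  (t=4,i=4, bit30=1)
  nb ###.#: next=#  (t=4,i=17, bit29=1)
  nb ###..: next=#  (t=0,i=6, bit28=1)
  nb ##.##: next=.  (t=4,i=18, bit27=0)
  nb ##.#.: next=#  (t=5,i=18, bit26=1)
  nb ##..#: next=#  (t=0,i=7, bit25=1)
  nb ##...: next=.  (t=0,i=12, bit24=0)
  nb #.###: next=#  (t=3,i=2, bit23=1)
  nb #.##.: next=#  (t=11,i=6, bit22=1)
  nb #.#.#: next=.  (t=5,i=19, bit21=0)
  nb #.#..: next=.  (t=0,i=1, bit20=0)
  nb #..##: next=.  (t=0,i=3, bit19=0)
  nb #..#.: next=#  (t=0,i=21, bit18=1)
  nb #...#: next=.  (t=1,i=0, bit17=0)
  nb #....: next=.  (t=0,i=13, bit16=0)
  nb .####: next=.  (t=4,i=3, bit15=0)
  nb .###.: next=#  (t=0,i=5, bit14=1)
  nb .##.#: next=#  (t=5,i=17, bit13=1)
  nb .##..: next=.  (t=1,i=11, bit12=0)
  nb .#.##: next=.  (t=3,i=1, bit11=0)
  nb .#.#.: next=.  (t=0,i=0, bit10=0)
  nb .#..#: next=#  (t=0,i=2, bit9=1)
  nb .#...: next=#  (t=1,i=17, bit8=1)
  nb ..###: next=.  (t=0,i=4, bit7=0)
  nb ..##.: next=.  (t=1,i=10, bit6=0)
  nb ..#.#: next=.  (t=0,i=17, bit5=0)
  nb ..#..: next=#  (t=1,i=2, bit4=1)
  nb ...##: next=#  (t=1,i=19, bit3=1)
  nb ...#.: next=#  (t=0,i=16, bit2=1)
  nb ....#: next=.  (t=0,i=15, bit1=0)
  nb .....: next=#  (t=0,i=14, bit0=1)
  bits 11110110110001000110001100011101 = 4140065565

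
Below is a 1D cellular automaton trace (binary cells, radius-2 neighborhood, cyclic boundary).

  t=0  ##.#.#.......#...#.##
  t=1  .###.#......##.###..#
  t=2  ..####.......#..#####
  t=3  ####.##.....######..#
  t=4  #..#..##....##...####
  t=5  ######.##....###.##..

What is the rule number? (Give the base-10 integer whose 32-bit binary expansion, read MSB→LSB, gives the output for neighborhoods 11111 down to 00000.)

926872244

  #####|.  b31=0 t=2,i=18
  ####.|.  b30=0 t=0,i=0
  ###.#|#  b29=1 t=0,i=1
  ###..|#  b28=1 t=1,i=17
  ##.##|.  b27=0 t=1,i=14
  ##.#.|#  b26=1 t=0,i=2
  ##..#|#  b25=1 t=1,i=18
  ##...|#  b24=1 t=2,i=6
  #.###|.  b23=0 t=0,i=19
  #.##.|.  b22=0 t=3,i=5
  #.#.#|#  b21=1 t=0,i=3
  #.#..|#  b20=1 t=0,i=5
  #..##|#  b19=1 t=2,i=1
  #..#.|#  b18=1 t=1,i=19
  #...#|#  b17=1 t=0,i=15
  #....|.  b16=0 t=0,i=7
  .####|#  b15=1 t=0,i=20
  .###.|#  b14=1 t=1,i=2
  .##.#|#  b13=1 t=1,i=13
  .##..|#  b12=1 t=3,i=6
  .#.##|.  b11=0 t=0,i=18
  .#.#.|.  b10=0 t=0,i=4
  .#..#|#  b9=1 t=2,i=14
  .#...|.  b8=0 t=0,i=6
  ..###|#  b7=1 t=2,i=2
  ..##.|.  b6=0 t=1,i=12
  ..#.#|#  b5=1 t=0,i=17
  ..#..|#  b4=1 t=0,i=13
  ...##|.  b3=0 t=1,i=11
  ...#.|#  b2=1 t=0,i=12
  ....#|.  b1=0 t=0,i=11
  .....|.  b0=0 t=0,i=8
  bits 00110111001111101111001010110100 = 926872244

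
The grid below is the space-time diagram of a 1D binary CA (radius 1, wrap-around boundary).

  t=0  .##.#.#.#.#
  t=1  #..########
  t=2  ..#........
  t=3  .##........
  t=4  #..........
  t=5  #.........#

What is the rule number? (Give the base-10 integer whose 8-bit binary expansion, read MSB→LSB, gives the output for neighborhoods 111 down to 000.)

38

  nb ###: next=.  (t=1,i=4, bit7=0)
  nb ##.: next=.  (t=0,i=2, bit6=0)
  nb #.#: next=#  (t=0,i=0, bit5=1)
  nb #..: next=.  (t=1,i=1, bit4=0)
  nb .##: next=.  (t=0,i=1, bit3=0)
  nb .#.: next=#  (t=0,i=4, bit2=1)
  nb ..#: next=#  (t=1,i=2, bit1=1)
  nb ...: next=.  (t=2,i=0, bit0=0)
  bits 00100110 = 38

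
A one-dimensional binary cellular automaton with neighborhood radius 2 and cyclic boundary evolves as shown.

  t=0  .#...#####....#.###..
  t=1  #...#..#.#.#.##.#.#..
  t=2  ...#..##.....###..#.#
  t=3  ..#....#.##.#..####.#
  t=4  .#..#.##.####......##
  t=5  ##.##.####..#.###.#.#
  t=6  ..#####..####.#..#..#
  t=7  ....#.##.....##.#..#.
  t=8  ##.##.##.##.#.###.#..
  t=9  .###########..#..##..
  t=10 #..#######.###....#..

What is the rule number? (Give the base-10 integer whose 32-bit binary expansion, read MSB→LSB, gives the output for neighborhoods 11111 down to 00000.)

2664771629

  nb #####: next=#  (t=0,i=7, bit31=1)
  nb ####.: next=.  (t=0,i=8, bit30=0)
  nb ###.#: next=.  (t=3,i=18, bit29=0)
  nb ###..: next=#  (t=0,i=9, bit28=1)
  nb ##.##: next=#  (t=4,i=8, bit27=1)
  nb ##.#.: next=#  (t=1,i=15, bit26=1)
  nb ##..#: next=#  (t=2,i=16, bit25=1)
  nb ##...: next=.  (t=0,i=10, bit24=0)
  nb #.###: next=#  (t=0,i=16, bit23=1)
  nb #.##.: next=#  (t=1,i=13, bit22=1)
  nb #.#.#: next=.  (t=1,i=9, bit21=0)
  nb #.#..: next=#  (t=1,i=18, bit20=1)
  nb #..##: next=.  (t=2,i=5, bit19=0)
  nb #..#.: next=#  (t=1,i=6, bit18=1)
  nb #...#: next=.  (t=0,i=3, bit17=0)
  nb #....: next=#  (t=0,i=11, bit16=1)
  nb .####: next=.  (t=0,i=6, bit15=0)
  nb .###.: next=.  (t=0,i=17, bit14=0)
  nb .##.#: next=#  (t=1,i=14, bit13=1)
  nb .##..: next=#  (t=2,i=7, bit12=1)
  nb .#.##: next=.  (t=0,i=15, bit11=0)
  nb .#.#.: next=.  (t=1,i=8, bit10=0)
  nb .#..#: next=.  (t=1,i=5, bit9=0)
  nb .#...: next=.  (t=0,i=2, bit8=0)
  nb ..###: next=.  (t=0,i=5, bit7=0)
  nb ..##.: next=.  (t=2,i=6, bit6=0)
  nb ..#.#: next=#  (t=0,i=14, bit5=1)
  nb ..#..: next=.  (t=0,i=1, bit4=0)
  nb ...##: next=#  (t=0,i=4, bit3=1)
  nb ...#.: next=#  (t=0,i=0, bit2=1)
  nb ....#: next=.  (t=0,i=12, bit1=0)
  nb .....: next=#  (t=2,i=10, bit0=1)
  bits 10011110110101010011000000101101 = 2664771629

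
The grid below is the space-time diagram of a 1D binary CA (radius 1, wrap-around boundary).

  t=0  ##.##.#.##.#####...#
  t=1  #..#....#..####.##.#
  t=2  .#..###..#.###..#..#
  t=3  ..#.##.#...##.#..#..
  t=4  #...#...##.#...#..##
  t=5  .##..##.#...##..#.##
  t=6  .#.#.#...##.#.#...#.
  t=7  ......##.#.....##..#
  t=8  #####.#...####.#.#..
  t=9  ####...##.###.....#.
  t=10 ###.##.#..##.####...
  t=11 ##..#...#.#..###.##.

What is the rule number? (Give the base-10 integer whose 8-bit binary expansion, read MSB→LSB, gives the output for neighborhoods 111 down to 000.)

153

  ###|#  b7=1 t=0,i=0
  ##.|.  b6=0 t=0,i=1
  #.#|.  b5=0 t=0,i=2
  #..|#  b4=1 t=0,i=16
  .##|#  b3=1 t=0,i=3
  .#.|.  b2=0 t=0,i=6
  ..#|.  b1=0 t=0,i=18
  ...|#  b0=1 t=0,i=17
  bits 10011001 = 153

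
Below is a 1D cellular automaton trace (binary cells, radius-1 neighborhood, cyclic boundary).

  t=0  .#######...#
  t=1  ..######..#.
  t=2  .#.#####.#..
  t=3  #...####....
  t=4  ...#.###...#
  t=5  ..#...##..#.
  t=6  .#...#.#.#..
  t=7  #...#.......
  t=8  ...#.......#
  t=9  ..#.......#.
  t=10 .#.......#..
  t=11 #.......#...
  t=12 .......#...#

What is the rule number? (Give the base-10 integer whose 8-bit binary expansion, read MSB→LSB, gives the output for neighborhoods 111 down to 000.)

194

  ### -> #   bit 7 = 1  t=0,i=2
  ##. -> #   bit 6 = 1  t=0,i=7
  #.# -> .   bit 5 = 0  t=0,i=0
  #.. -> .   bit 4 = 0  t=0,i=8
  .## -> .   bit 3 = 0  t=0,i=1
  .#. -> .   bit 2 = 0  t=0,i=11
  ..# -> #   bit 1 = 1  t=0,i=10
  ... -> .   bit 0 = 0  t=0,i=9
  bits 11000010 = 194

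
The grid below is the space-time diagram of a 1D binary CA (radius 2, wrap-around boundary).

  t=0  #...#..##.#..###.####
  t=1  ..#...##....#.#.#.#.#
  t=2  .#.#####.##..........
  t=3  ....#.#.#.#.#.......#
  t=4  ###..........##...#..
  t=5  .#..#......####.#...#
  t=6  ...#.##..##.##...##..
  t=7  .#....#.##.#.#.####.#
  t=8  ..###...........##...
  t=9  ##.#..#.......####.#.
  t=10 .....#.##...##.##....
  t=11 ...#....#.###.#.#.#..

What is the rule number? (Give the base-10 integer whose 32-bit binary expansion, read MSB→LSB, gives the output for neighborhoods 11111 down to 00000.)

1208996170

  [31] ##### => .  t=0,i=19
  [30] ####. => #  t=0,i=20
  [29] ###.# => .  t=0,i=15
  [28] ###.. => .  t=0,i=0
  [27] ##.## => #  t=0,i=16
  [26] ##.#. => .  t=0,i=9
  [25] ##..# => .  t=6,i=7
  [24] ##... => .  t=0,i=1
  [23] #.### => .  t=0,i=17
  [22] #.##. => .  t=2,i=9
  [21] #.#.# => .  t=1,i=14
  [20] #.#.. => .  t=0,i=10
  [19] #..## => #  t=0,i=6
  [18] #..#. => #  t=1,i=1
  [17] #...# => #  t=0,i=2
  [16] #.... => #  t=1,i=9
  [15] .#### => #  t=0,i=18
  [14] .###. => #  t=0,i=14
  [13] .##.# => .  t=0,i=8
  [12] .##.. => #  t=1,i=7
  [11] .#.## => .  t=2,i=2
  [10] .#.#. => .  t=1,i=13
  [9] .#..# => .  t=0,i=5
  [8] .#... => #  t=1,i=3
  [7] ..### => .  t=0,i=13
  [6] ..##. => #  t=0,i=7
  [5] ..#.# => .  t=1,i=12
  [4] ..#.. => .  t=0,i=4
  [3] ...## => #  t=1,i=5
  [2] ...#. => .  t=0,i=3
  [1] ....# => #  t=1,i=10
  [0] ..... => .  t=2,i=13
  bits 01001000000011111101000101001010 = 1208996170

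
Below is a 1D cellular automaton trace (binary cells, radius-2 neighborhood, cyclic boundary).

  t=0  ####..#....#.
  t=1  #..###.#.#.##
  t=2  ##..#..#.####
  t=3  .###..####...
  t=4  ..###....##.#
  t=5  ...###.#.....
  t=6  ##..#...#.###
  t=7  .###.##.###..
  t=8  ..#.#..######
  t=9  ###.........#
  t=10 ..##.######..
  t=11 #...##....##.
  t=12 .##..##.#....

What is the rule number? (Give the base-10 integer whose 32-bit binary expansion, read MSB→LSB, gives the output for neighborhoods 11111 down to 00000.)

463886627

  ##### -> .   bit 31 = 0  t=2,i=11
  ####. -> .   bit 30 = 0  t=0,i=2
  ###.# -> .   bit 29 = 0  t=1,i=5
  ###.. -> #   bit 28 = 1  t=0,i=3
  ##.## -> #   bit 27 = 1  t=7,i=4
  ##.#. -> .   bit 26 = 0  t=1,i=6
  ##..# -> #   bit 25 = 1  t=0,i=4
  ##... -> #   bit 24 = 1  t=3,i=10
  #.### -> #   bit 23 = 1  t=0,i=0
  #.##. -> .   bit 22 = 0  t=7,i=5
  #.#.# -> #   bit 21 = 1  t=1,i=7
  #.#.. -> .   bit 20 = 0  t=4,i=12
  #..## -> .   bit 19 = 0  t=1,i=2
  #..#. -> #   bit 18 = 1  t=0,i=5
  #...# -> #   bit 17 = 1  t=6,i=6
  #.... -> .   bit 16 = 0  t=0,i=8
  .#### -> .   bit 15 = 0  t=0,i=1
  .###. -> #   bit 14 = 1  t=1,i=4
  .##.# -> .   bit 13 = 0  t=4,i=10
  .##.. -> #   bit 12 = 1  t=11,i=5
  .#.## -> #   bit 11 = 1  t=0,i=12
  .#.#. -> .   bit 10 = 0  t=1,i=8
  .#..# -> .   bit 9 = 0  t=2,i=5
  .#... -> #   bit 8 = 1  t=0,i=7
  ..### -> .   bit 7 = 0  t=1,i=3
  ..##. -> .   bit 6 = 0  t=4,i=9
  ..#.# -> #   bit 5 = 1  t=0,i=11
  ..#.. -> .   bit 4 = 0  t=0,i=6
  ...## -> .   bit 3 = 0  t=3,i=0
  ...#. -> .   bit 2 = 0  t=0,i=10
  ....# -> #   bit 1 = 1  t=0,i=9
  ..... -> #   bit 0 = 1  t=5,i=0
  bits 00011011101001100101100100100011 = 463886627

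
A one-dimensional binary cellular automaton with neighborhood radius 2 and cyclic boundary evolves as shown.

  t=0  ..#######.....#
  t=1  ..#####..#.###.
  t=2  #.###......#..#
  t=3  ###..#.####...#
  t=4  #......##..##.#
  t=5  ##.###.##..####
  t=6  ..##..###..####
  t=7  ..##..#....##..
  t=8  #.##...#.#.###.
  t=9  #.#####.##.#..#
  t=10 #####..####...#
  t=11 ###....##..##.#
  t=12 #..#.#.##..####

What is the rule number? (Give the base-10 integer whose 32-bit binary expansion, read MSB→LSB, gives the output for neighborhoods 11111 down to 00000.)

2380445127

  ##### -> #   bit 31 = 1  t=0,i=4
  ####. -> .   bit 30 = 0  t=0,i=7
  ###.# -> .   bit 29 = 0  t=5,i=1
  ###.. -> .   bit 28 = 0  t=0,i=8
  ##.## -> #   bit 27 = 1  t=2,i=1
  ##.#. -> #   bit 26 = 1  t=8,i=14
  ##..# -> .   bit 25 = 0  t=1,i=7
  ##... -> #   bit 24 = 1  t=0,i=9
  #.### -> #   bit 23 = 1  t=1,i=11
  #.##. -> #   bit 22 = 1  t=4,i=14
  #.#.# -> #   bit 21 = 1  t=8,i=0
  #.#.. -> .   bit 20 = 0  t=9,i=11
  #..## -> .   bit 19 = 0  t=0,i=1
  #..#. -> .   bit 18 = 0  t=1,i=8
  #...# -> #   bit 17 = 1  t=1,i=0
  #.... -> .   bit 16 = 0  t=0,i=10
  .#### -> #   bit 15 = 1  t=0,i=3
  .###. -> .   bit 14 = 0  t=1,i=12
  .##.# -> #   bit 13 = 1  t=2,i=0
  .##.. -> #   bit 12 = 1  t=4,i=0
  .#.## -> .   bit 11 = 0  t=1,i=10
  .#.#. -> #   bit 10 = 1  t=8,i=8
  .#..# -> .   bit 9 = 0  t=0,i=0
  .#... -> #   bit 8 = 1  t=7,i=7
  ..### -> #   bit 7 = 1  t=0,i=2
  ..##. -> #   bit 6 = 1  t=2,i=14
  ..#.# -> .   bit 5 = 0  t=1,i=9
  ..#.. -> .   bit 4 = 0  t=0,i=14
  ...## -> .   bit 3 = 0  t=1,i=1
  ...#. -> #   bit 2 = 1  t=0,i=13
  ....# -> #   bit 1 = 1  t=0,i=12
  ..... -> #   bit 0 = 1  t=0,i=11
  bits 10001101111000101011010111000111 = 2380445127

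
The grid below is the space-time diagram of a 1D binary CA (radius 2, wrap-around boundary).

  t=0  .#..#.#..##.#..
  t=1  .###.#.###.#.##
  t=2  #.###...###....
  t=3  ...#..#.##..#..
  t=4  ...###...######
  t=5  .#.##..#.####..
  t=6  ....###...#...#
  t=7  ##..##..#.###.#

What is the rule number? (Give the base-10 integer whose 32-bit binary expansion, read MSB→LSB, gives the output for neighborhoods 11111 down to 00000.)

  ##### -> #   bit 31 = 1  t=4,i=11
  ####. -> .   bit 30 = 0  t=4,i=13
  ###.# -> #   bit 29 = 1  t=1,i=3
  ###.. -> .   bit 28 = 0  t=2,i=4
  ##.## -> #   bit 27 = 1  t=1,i=0
  ##.#. -> #   bit 26 = 1  t=0,i=11
  ##..# -> #   bit 25 = 1  t=3,i=10
  ##... -> .   bit 24 = 0  t=2,i=5
  #.### -> .   bit 23 = 0  t=1,i=1
  #.##. -> .   bit 22 = 0  t=1,i=13
  #.#.# -> .   bit 21 = 0  t=1,i=5
  #.#.. -> .   bit 20 = 0  t=0,i=6
  #..## -> #   bit 19 = 1  t=0,i=8
  #..#. -> #   bit 18 = 1  t=0,i=3
  #...# -> #   bit 17 = 1  t=0,i=14
  #.... -> #   bit 16 = 1  t=2,i=12
  .#### -> #   bit 15 = 1  t=4,i=10
  .###. -> #   bit 14 = 1  t=1,i=2
  .##.# -> .   bit 13 = 0  t=0,i=10
  .##.. -> #   bit 12 = 1  t=3,i=9
  .#.## -> .   bit 11 = 0  t=1,i=6
  .#.#. -> #   bit 10 = 1  t=0,i=5
  .#..# -> #   bit 9 = 1  t=0,i=2
  .#... -> #   bit 8 = 1  t=0,i=13
  ..### -> #   bit 7 = 1  t=2,i=8
  ..##. -> #   bit 6 = 1  t=0,i=9
  ..#.# -> .   bit 5 = 0  t=0,i=4
  ..#.. -> #   bit 4 = 1  t=0,i=1
  ...## -> .   bit 3 = 0  t=2,i=7
  ...#. -> .   bit 2 = 0  t=0,i=0
  ....# -> .   bit 1 = 0  t=2,i=13
  ..... -> .   bit 0 = 0  t=3,i=0
  bits 10101110000011111101011111010000 = 2920273872

2920273872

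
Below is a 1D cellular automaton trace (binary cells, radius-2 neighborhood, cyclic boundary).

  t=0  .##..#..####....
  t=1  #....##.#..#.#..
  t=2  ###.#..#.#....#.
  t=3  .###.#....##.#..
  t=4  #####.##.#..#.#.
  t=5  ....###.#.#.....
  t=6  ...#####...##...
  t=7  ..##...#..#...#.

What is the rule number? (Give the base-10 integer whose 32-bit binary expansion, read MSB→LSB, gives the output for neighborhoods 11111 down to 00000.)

  nb #####: next=.  (t=4,i=2, bit31=0)
  nb ####.: next=.  (t=0,i=10, bit30=0)
  nb ###.#: next=#  (t=2,i=2, bit29=1)
  nb ###..: next=#  (t=0,i=11, bit28=1)
  nb ##.##: next=#  (t=4,i=5, bit27=1)
  nb ##.#.: next=#  (t=1,i=7, bit26=1)
  nb ##..#: next=.  (t=0,i=3, bit25=0)
  nb ##...: next=.  (t=0,i=12, bit24=0)
  nb #.###: next=.  (t=2,i=0, bit23=0)
  nb #.##.: next=#  (t=4,i=6, bit22=1)
  nb #.#.#: next=.  (t=4,i=14, bit21=0)
  nb #.#..: next=.  (t=1,i=8, bit20=0)
  nb #..##: next=.  (t=0,i=7, bit19=0)
  nb #..#.: next=.  (t=0,i=4, bit18=0)
  nb #...#: next=.  (t=3,i=15, bit17=0)
  nb #....: next=#  (t=0,i=13, bit16=1)
  nb .####: next=.  (t=0,i=9, bit15=0)
  nb .###.: next=#  (t=2,i=1, bit14=1)
  nb .##.#: next=.  (t=1,i=6, bit13=0)
  nb .##..: next=.  (t=0,i=2, bit12=0)
  nb .#.##: next=.  (t=2,i=15, bit11=0)
  nb .#.#.: next=.  (t=1,i=12, bit10=0)
  nb .#..#: next=#  (t=0,i=6, bit9=1)
  nb .#...: next=#  (t=1,i=1, bit8=1)
  nb ..###: next=#  (t=0,i=8, bit7=1)
  nb ..##.: next=.  (t=0,i=1, bit6=0)
  nb ..#.#: next=.  (t=1,i=11, bit5=0)
  nb ..#..: next=#  (t=0,i=5, bit4=1)
  nb ...##: next=#  (t=0,i=0, bit3=1)
  nb ...#.: next=#  (t=2,i=13, bit2=1)
  nb ....#: next=.  (t=0,i=15, bit1=0)
  nb .....: next=.  (t=0,i=14, bit0=0)
  bits 00111100010000010100001110011100 = 1010910108

1010910108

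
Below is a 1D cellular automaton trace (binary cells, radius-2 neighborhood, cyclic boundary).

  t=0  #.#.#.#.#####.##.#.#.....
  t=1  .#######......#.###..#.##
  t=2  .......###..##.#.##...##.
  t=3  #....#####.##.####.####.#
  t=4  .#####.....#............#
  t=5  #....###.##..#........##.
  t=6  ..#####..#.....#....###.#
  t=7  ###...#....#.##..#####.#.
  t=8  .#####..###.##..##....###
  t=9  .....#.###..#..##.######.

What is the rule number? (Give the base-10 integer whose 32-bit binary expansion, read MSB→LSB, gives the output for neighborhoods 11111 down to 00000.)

359354062

  ##### -> .   bit 31 = 0  t=0,i=10
  ####. -> .   bit 30 = 0  t=0,i=11
  ###.# -> .   bit 29 = 0  t=0,i=12
  ###.. -> #   bit 28 = 1  t=1,i=7
  ##.## -> .   bit 27 = 0  t=0,i=13
  ##.#. -> #   bit 26 = 1  t=0,i=16
  ##..# -> .   bit 25 = 0  t=1,i=19
  ##... -> #   bit 24 = 1  t=1,i=8
  #.### -> .   bit 23 = 0  t=0,i=8
  #.##. -> #   bit 22 = 1  t=0,i=14
  #.#.# -> #   bit 21 = 1  t=0,i=2
  #.#.. -> .   bit 20 = 0  t=0,i=19
  #..## -> #   bit 19 = 1  t=2,i=11
  #..#. -> .   bit 18 = 0  t=1,i=20
  #...# -> #   bit 17 = 1  t=2,i=20
  #.... -> #   bit 16 = 1  t=0,i=21
  .#### -> .   bit 15 = 0  t=0,i=9
  .###. -> #   bit 14 = 1  t=1,i=17
  .##.# -> .   bit 13 = 0  t=0,i=15
  .##.. -> .   bit 12 = 0  t=2,i=18
  .#.## -> #   bit 11 = 1  t=0,i=7
  .#.#. -> #   bit 10 = 1  t=0,i=1
  .#..# -> #   bit 9 = 1  t=6,i=0
  .#... -> .   bit 8 = 0  t=0,i=20
  ..### -> #   bit 7 = 1  t=2,i=7
  ..##. -> #   bit 6 = 1  t=2,i=12
  ..#.# -> .   bit 5 = 0  t=0,i=0
  ..#.. -> .   bit 4 = 0  t=4,i=11
  ...## -> #   bit 3 = 1  t=2,i=6
  ...#. -> #   bit 2 = 1  t=0,i=24
  ....# -> #   bit 1 = 1  t=0,i=23
  ..... -> .   bit 0 = 0  t=0,i=22
  bits 00010101011010110100111011001110 = 359354062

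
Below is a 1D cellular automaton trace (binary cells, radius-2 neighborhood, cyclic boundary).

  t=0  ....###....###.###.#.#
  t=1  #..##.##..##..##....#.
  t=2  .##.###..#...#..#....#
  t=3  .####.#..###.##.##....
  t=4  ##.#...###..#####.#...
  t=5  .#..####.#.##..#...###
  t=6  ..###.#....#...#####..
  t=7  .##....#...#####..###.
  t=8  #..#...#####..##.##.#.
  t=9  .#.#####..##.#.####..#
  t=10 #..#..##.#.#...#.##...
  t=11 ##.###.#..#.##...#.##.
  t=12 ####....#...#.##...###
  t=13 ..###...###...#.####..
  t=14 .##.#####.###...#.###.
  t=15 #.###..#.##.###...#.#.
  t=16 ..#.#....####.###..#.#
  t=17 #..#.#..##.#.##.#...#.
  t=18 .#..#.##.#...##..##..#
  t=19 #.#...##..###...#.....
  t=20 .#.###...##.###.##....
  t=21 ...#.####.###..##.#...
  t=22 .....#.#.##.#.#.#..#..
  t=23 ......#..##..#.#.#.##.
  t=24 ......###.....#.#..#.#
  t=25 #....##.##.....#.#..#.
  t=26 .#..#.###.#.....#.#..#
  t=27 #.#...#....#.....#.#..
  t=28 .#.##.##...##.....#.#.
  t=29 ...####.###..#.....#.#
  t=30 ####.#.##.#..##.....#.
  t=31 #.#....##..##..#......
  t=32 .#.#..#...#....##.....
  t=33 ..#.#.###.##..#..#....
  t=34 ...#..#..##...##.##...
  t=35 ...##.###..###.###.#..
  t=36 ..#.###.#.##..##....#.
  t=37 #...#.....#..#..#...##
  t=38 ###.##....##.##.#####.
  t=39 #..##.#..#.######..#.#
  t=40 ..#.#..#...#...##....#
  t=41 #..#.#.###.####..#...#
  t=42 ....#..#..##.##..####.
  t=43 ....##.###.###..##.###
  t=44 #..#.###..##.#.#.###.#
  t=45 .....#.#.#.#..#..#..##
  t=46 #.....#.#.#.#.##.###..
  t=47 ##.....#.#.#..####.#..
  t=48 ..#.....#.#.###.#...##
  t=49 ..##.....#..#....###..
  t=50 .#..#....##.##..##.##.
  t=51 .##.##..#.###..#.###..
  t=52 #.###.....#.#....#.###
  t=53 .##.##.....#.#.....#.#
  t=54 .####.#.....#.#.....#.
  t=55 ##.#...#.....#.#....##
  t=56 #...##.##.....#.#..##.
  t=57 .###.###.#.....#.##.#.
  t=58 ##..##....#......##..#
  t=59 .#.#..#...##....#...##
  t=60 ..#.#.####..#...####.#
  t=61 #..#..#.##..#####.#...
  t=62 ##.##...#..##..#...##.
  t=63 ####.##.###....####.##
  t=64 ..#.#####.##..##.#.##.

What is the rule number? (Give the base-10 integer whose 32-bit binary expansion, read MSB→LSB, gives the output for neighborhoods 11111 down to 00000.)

  ##### -> .   bit 31 = 0  t=4,i=14
  ####. -> #   bit 30 = 1  t=3,i=3
  ###.# -> .   bit 29 = 0  t=0,i=13
  ###.. -> #   bit 28 = 1  t=0,i=6
  ##.## -> #   bit 27 = 1  t=0,i=14
  ##.#. -> .   bit 26 = 0  t=0,i=18
  ##..# -> .   bit 25 = 0  t=1,i=8
  ##... -> #   bit 24 = 1  t=0,i=7
  #.### -> #   bit 23 = 1  t=0,i=15
  #.##. -> #   bit 22 = 1  t=1,i=6
  #.#.# -> .   bit 21 = 0  t=0,i=19
  #.#.. -> .   bit 20 = 0  t=0,i=21
  #..## -> #   bit 19 = 1  t=1,i=2
  #..#. -> .   bit 18 = 0  t=2,i=8
  #...# -> #   bit 17 = 1  t=2,i=11
  #.... -> .   bit 16 = 0  t=0,i=1
  .#### -> .   bit 15 = 0  t=3,i=2
  .###. -> .   bit 14 = 0  t=0,i=5
  .##.# -> #   bit 13 = 1  t=1,i=4
  .##.. -> .   bit 12 = 0  t=1,i=7
  .#.## -> .   bit 11 = 0  t=2,i=0
  .#.#. -> #   bit 10 = 1  t=0,i=20
  .#..# -> #   bit 9 = 1  t=1,i=1
  .#... -> #   bit 8 = 1  t=0,i=0
  ..### -> #   bit 7 = 1  t=0,i=4
  ..##. -> .   bit 6 = 0  t=1,i=3
  ..#.# -> .   bit 5 = 0  t=1,i=20
  ..#.. -> #   bit 4 = 1  t=2,i=9
  ...## -> #   bit 3 = 1  t=0,i=3
  ...#. -> .   bit 2 = 0  t=1,i=19
  ....# -> .   bit 1 = 0  t=0,i=2
  ..... -> .   bit 0 = 0  t=3,i=20
  bits 01011001110010100010011110011000 = 1506420632

1506420632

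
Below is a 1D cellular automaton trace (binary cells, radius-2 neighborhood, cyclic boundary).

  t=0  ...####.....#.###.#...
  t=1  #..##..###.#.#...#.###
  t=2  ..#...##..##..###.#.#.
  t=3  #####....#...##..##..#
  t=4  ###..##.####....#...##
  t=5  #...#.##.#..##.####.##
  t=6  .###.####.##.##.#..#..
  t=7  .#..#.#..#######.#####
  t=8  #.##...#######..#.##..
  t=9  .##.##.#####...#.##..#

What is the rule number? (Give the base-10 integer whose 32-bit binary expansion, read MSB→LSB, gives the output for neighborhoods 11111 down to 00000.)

  [31] ##### => #  t=3,i=1
  [30] ####. => .  t=0,i=5
  [29] ###.# => .  t=0,i=16
  [28] ###.. => .  t=0,i=6
  [27] ##.## => #  t=4,i=7
  [26] ##.#. => #  t=0,i=17
  [25] ##..# => .  t=1,i=1
  [24] ##... => #  t=0,i=7
  [23] #.### => .  t=0,i=14
  [22] #.##. => #  t=5,i=6
  [21] #.#.# => #  t=1,i=11
  [20] #.#.. => .  t=0,i=18
  [19] #..## => #  t=1,i=2
  [18] #..#. => #  t=6,i=18
  [17] #...# => #  t=1,i=15
  [16] #.... => #  t=0,i=8
  [15] .#### => #  t=0,i=4
  [14] .###. => .  t=0,i=15
  [13] .##.# => #  t=4,i=6
  [12] .##.. => .  t=1,i=4
  [11] .#.## => #  t=0,i=13
  [10] .#.#. => .  t=1,i=12
  [9] .#..# => #  t=5,i=10
  [8] .#... => #  t=0,i=19
  [7] ..### => #  t=0,i=3
  [6] ..##. => .  t=1,i=3
  [5] ..#.# => .  t=0,i=12
  [4] ..#.. => #  t=2,i=2
  [3] ...## => .  t=0,i=2
  [2] ...#. => #  t=0,i=11
  [1] ....# => .  t=0,i=1
  [0] ..... => #  t=0,i=0
  bits 10001101011011111010101110010101 = 2372905877

2372905877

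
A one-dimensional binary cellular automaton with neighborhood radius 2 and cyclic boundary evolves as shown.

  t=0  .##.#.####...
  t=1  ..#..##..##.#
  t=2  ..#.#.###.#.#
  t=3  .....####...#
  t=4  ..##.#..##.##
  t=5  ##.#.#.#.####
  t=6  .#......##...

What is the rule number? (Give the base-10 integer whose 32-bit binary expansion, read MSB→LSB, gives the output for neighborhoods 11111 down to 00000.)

1004042391

  nb #####: next=.  (t=5,i=11, bit31=0)
  nb ####.: next=.  (t=0,i=8, bit30=0)
  nb ###.#: next=#  (t=2,i=8, bit29=1)
  nb ###..: next=#  (t=0,i=9, bit28=1)
  nb ##.##: next=#  (t=4,i=10, bit27=1)
  nb ##.#.: next=.  (t=0,i=3, bit26=0)
  nb ##..#: next=#  (t=1,i=7, bit25=1)
  nb ##...: next=#  (t=0,i=10, bit24=1)
  nb #.###: next=#  (t=0,i=6, bit23=1)
  nb #.##.: next=#  (t=4,i=11, bit22=1)
  nb #.#.#: next=.  (t=0,i=4, bit21=0)
  nb #.#..: next=#  (t=1,i=12, bit20=1)
  nb #..##: next=#  (t=1,i=4, bit19=1)
  nb #..#.: next=.  (t=1,i=1, bit18=0)
  nb #...#: next=.  (t=3,i=10, bit17=0)
  nb #....: next=.  (t=0,i=11, bit16=0)
  nb .####: next=.  (t=0,i=7, bit15=0)
  nb .###.: next=#  (t=2,i=7, bit14=1)
  nb .##.#: next=#  (t=0,i=2, bit13=1)
  nb .##..: next=#  (t=1,i=6, bit12=1)
  nb .#.##: next=#  (t=0,i=5, bit11=1)
  nb .#.#.: next=.  (t=2,i=3, bit10=0)
  nb .#..#: next=.  (t=1,i=0, bit9=0)
  nb .#...: next=.  (t=3,i=0, bit8=0)
  nb ..###: next=#  (t=3,i=5, bit7=1)
  nb ..##.: next=.  (t=0,i=1, bit6=0)
  nb ..#.#: next=.  (t=2,i=2, bit5=0)
  nb ..#..: next=#  (t=1,i=2, bit4=1)
  nb ...##: next=.  (t=0,i=0, bit3=0)
  nb ...#.: next=#  (t=3,i=11, bit2=1)
  nb ....#: next=#  (t=0,i=12, bit1=1)
  nb .....: next=#  (t=3,i=2, bit0=1)
  bits 00111011110110000111100010010111 = 1004042391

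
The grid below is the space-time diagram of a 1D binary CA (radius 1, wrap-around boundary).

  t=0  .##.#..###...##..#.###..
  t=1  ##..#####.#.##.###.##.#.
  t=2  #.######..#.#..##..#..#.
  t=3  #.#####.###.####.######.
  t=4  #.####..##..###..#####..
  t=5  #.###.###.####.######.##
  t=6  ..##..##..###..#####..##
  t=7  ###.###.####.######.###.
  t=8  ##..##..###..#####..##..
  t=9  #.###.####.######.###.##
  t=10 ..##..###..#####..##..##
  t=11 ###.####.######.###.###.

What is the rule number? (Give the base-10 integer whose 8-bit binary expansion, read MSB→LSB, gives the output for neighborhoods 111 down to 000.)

  ### -> #   bit 7 = 1  t=0,i=8
  ##. -> .   bit 6 = 0  t=0,i=2
  #.# -> .   bit 5 = 0  t=0,i=3
  #.. -> #   bit 4 = 1  t=0,i=5
  .## -> #   bit 3 = 1  t=0,i=1
  .#. -> #   bit 2 = 1  t=0,i=4
  ..# -> #   bit 1 = 1  t=0,i=0
  ... -> .   bit 0 = 0  t=0,i=11
  bits 10011110 = 158

158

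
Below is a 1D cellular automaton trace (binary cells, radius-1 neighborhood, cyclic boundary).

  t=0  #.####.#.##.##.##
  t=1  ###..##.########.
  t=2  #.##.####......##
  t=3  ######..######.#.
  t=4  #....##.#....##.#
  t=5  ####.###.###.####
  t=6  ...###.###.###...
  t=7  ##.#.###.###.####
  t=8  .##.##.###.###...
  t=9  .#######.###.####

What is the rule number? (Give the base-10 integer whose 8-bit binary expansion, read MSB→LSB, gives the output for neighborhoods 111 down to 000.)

121

  [7] ### => .  t=0,i=3
  [6] ##. => #  t=0,i=0
  [5] #.# => #  t=0,i=1
  [4] #.. => #  t=1,i=3
  [3] .## => #  t=0,i=2
  [2] .#. => .  t=0,i=7
  [1] ..# => .  t=1,i=4
  [0] ... => #  t=2,i=10
  bits 01111001 = 121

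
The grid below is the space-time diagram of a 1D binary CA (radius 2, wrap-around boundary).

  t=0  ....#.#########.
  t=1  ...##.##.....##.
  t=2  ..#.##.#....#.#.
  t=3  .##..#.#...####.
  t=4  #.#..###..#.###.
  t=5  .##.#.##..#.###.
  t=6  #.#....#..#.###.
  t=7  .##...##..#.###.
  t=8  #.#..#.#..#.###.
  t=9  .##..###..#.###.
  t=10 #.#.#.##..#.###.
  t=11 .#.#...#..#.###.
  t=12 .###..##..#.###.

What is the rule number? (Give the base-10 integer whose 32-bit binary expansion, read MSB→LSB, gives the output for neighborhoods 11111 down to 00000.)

  nb #####: next=.  (t=0,i=8, bit31=0)
  nb ####.: next=#  (t=0,i=13, bit30=1)
  nb ###.#: next=#  (t=4,i=14, bit29=1)
  nb ###..: next=#  (t=0,i=14, bit28=1)
  nb ##.##: next=#  (t=1,i=5, bit27=1)
  nb ##.#.: next=.  (t=2,i=6, bit26=0)
  nb ##..#: next=.  (t=3,i=3, bit25=0)
  nb ##...: next=.  (t=0,i=15, bit24=0)
  nb #.###: next=#  (t=0,i=6, bit23=1)
  nb #.##.: next=.  (t=1,i=6, bit22=0)
  nb #.#.#: next=.  (t=4,i=0, bit21=0)
  nb #.#..: next=#  (t=2,i=7, bit20=1)
  nb #..##: next=#  (t=3,i=0, bit19=1)
  nb #..#.: next=.  (t=3,i=4, bit18=0)
  nb #...#: next=.  (t=2,i=0, bit17=0)
  nb #....: next=.  (t=0,i=0, bit16=0)
  nb .####: next=#  (t=0,i=7, bit15=1)
  nb .###.: next=#  (t=4,i=6, bit14=1)
  nb .##.#: next=#  (t=1,i=4, bit13=1)
  nb .##..: next=#  (t=1,i=7, bit12=1)
  nb .#.##: next=.  (t=0,i=5, bit11=0)
  nb .#.#.: next=#  (t=2,i=13, bit10=1)
  nb .#..#: next=.  (t=4,i=3, bit9=0)
  nb .#...: next=.  (t=2,i=8, bit8=0)
  nb ..###: next=.  (t=3,i=11, bit7=0)
  nb ..##.: next=.  (t=1,i=3, bit6=0)
  nb ..#.#: next=#  (t=0,i=4, bit5=1)
  nb ..#..: next=#  (t=6,i=7, bit4=1)
  nb ...##: next=#  (t=1,i=2, bit3=1)
  nb ...#.: next=#  (t=0,i=3, bit2=1)
  nb ....#: next=.  (t=0,i=2, bit1=0)
  nb .....: next=.  (t=0,i=1, bit0=0)
  bits 01111000100110001111010000111100 = 2023289916

2023289916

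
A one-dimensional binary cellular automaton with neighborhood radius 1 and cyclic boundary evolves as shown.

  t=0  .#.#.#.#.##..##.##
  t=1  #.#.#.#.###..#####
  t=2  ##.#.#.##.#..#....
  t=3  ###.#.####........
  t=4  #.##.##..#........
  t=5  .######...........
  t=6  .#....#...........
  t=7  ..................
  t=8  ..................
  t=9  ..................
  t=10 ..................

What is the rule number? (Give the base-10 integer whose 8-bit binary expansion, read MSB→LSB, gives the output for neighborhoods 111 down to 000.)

104

  nb ###: next=.  (t=1,i=9, bit7=0)
  nb ##.: next=#  (t=0,i=10, bit6=1)
  nb #.#: next=#  (t=0,i=0, bit5=1)
  nb #..: next=.  (t=0,i=11, bit4=0)
  nb .##: next=#  (t=0,i=9, bit3=1)
  nb .#.: next=.  (t=0,i=1, bit2=0)
  nb ..#: next=.  (t=0,i=12, bit1=0)
  nb ...: next=.  (t=2,i=15, bit0=0)
  bits 01101000 = 104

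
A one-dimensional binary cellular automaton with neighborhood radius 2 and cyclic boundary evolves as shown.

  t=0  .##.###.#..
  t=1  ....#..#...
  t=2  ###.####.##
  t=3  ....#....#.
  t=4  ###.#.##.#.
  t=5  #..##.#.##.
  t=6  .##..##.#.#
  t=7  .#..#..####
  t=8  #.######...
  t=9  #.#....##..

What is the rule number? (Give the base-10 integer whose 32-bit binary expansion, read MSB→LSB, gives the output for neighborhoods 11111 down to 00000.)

  nb #####: next=.  (t=2,i=0, bit31=0)
  nb ####.: next=.  (t=2,i=1, bit30=0)
  nb ###.#: next=.  (t=0,i=6, bit29=0)
  nb ###..: next=#  (t=8,i=7, bit28=1)
  nb ##.##: next=.  (t=0,i=3, bit27=0)
  nb ##.#.: next=#  (t=0,i=7, bit26=1)
  nb ##..#: next=.  (t=6,i=3, bit25=0)
  nb ##...: next=#  (t=8,i=8, bit24=1)
  nb #.###: next=#  (t=0,i=4, bit23=1)
  nb #.##.: next=#  (t=4,i=6, bit22=1)
  nb #.#.#: next=#  (t=4,i=4, bit21=1)
  nb #.#..: next=.  (t=0,i=8, bit20=0)
  nb #..##: next=#  (t=5,i=2, bit19=1)
  nb #..#.: next=#  (t=1,i=6, bit18=1)
  nb #...#: next=.  (t=0,i=10, bit17=0)
  nb #....: next=#  (t=1,i=9, bit16=1)
  nb .####: next=.  (t=2,i=5, bit15=0)
  nb .###.: next=.  (t=0,i=5, bit14=0)
  nb .##.#: next=.  (t=0,i=2, bit13=0)
  nb .##..: next=.  (t=6,i=2, bit12=0)
  nb .#.##: next=.  (t=4,i=5, bit11=0)
  nb .#.#.: next=#  (t=6,i=9, bit10=1)
  nb .#..#: next=#  (t=1,i=5, bit9=1)
  nb .#...: next=.  (t=0,i=9, bit8=0)
  nb ..###: next=#  (t=7,i=7, bit7=1)
  nb ..##.: next=.  (t=0,i=1, bit6=0)
  nb ..#.#: next=#  (t=8,i=0, bit5=1)
  nb ..#..: next=#  (t=1,i=4, bit4=1)
  nb ...##: next=.  (t=0,i=0, bit3=0)
  nb ...#.: next=.  (t=1,i=3, bit2=0)
  nb ....#: next=#  (t=1,i=2, bit1=1)
  nb .....: next=#  (t=1,i=0, bit0=1)
  bits 00010101111011010000011010110011 = 367855283

367855283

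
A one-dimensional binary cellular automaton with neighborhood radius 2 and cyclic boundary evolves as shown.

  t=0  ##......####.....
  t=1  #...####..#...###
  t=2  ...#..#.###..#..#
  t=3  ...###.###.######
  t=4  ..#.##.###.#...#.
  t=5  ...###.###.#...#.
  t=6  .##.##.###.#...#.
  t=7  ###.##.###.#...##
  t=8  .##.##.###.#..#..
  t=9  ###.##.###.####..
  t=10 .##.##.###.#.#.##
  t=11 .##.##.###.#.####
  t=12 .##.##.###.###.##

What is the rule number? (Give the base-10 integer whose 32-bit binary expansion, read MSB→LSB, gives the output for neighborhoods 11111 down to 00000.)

1660709467

  nb #####: next=.  (t=3,i=13, bit31=0)
  nb ####.: next=#  (t=0,i=10, bit30=1)
  nb ###.#: next=#  (t=3,i=5, bit29=1)
  nb ###..: next=.  (t=0,i=11, bit28=0)
  nb ##.##: next=.  (t=3,i=6, bit27=0)
  nb ##.#.: next=.  (t=4,i=10, bit26=0)
  nb ##..#: next=#  (t=1,i=8, bit25=1)
  nb ##...: next=.  (t=0,i=2, bit24=0)
  nb #.###: next=#  (t=2,i=8, bit23=1)
  nb #.##.: next=#  (t=4,i=4, bit22=1)
  nb #.#.#: next=#  (t=10,i=11, bit21=1)
  nb #.#..: next=#  (t=4,i=11, bit20=1)
  nb #..##: next=#  (t=6,i=0, bit19=1)
  nb #..#.: next=#  (t=1,i=9, bit18=1)
  nb #...#: next=.  (t=1,i=2, bit17=0)
  nb #....: next=.  (t=0,i=3, bit16=0)
  nb .####: next=.  (t=0,i=9, bit15=0)
  nb .###.: next=#  (t=2,i=9, bit14=1)
  nb .##.#: next=#  (t=4,i=5, bit13=1)
  nb .##..: next=.  (t=0,i=1, bit12=0)
  nb .#.##: next=#  (t=2,i=7, bit11=1)
  nb .#.#.: next=.  (t=10,i=12, bit10=0)
  nb .#..#: next=#  (t=2,i=4, bit9=1)
  nb .#...: next=.  (t=1,i=11, bit8=0)
  nb ..###: next=.  (t=0,i=8, bit7=0)
  nb ..##.: next=#  (t=0,i=0, bit6=1)
  nb ..#.#: next=.  (t=2,i=6, bit5=0)
  nb ..#..: next=#  (t=1,i=10, bit4=1)
  nb ...##: next=#  (t=0,i=7, bit3=1)
  nb ...#.: next=.  (t=2,i=2, bit2=0)
  nb ....#: next=#  (t=0,i=6, bit1=1)
  nb .....: next=#  (t=0,i=4, bit0=1)
  bits 01100010111111000110101001011011 = 1660709467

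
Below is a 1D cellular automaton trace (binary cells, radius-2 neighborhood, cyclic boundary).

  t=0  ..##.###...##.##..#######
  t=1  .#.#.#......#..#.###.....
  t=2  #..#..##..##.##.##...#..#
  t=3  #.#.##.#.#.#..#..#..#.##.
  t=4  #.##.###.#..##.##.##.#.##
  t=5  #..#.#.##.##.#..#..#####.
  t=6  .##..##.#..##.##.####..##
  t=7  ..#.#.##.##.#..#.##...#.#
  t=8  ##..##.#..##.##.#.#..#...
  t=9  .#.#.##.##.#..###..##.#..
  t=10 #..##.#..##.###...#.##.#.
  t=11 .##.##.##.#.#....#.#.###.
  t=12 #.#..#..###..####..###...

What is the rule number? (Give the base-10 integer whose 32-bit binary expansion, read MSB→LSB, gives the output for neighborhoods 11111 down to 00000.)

615365510

  ##### -> .   bit 31 = 0  t=0,i=20
  ####. -> .   bit 30 = 0  t=0,i=23
  ###.# -> #   bit 29 = 1  t=4,i=0
  ###.. -> .   bit 28 = 0  t=0,i=7
  ##.## -> .   bit 27 = 0  t=0,i=4
  ##.#. -> #   bit 26 = 1  t=3,i=6
  ##..# -> .   bit 25 = 0  t=0,i=0
  ##... -> .   bit 24 = 0  t=0,i=8
  #.### -> #   bit 23 = 1  t=0,i=5
  #.##. -> .   bit 22 = 0  t=0,i=14
  #.#.# -> #   bit 21 = 1  t=1,i=3
  #.#.. -> .   bit 20 = 0  t=1,i=5
  #..## -> #   bit 19 = 1  t=0,i=1
  #..#. -> #   bit 18 = 1  t=1,i=14
  #...# -> .   bit 17 = 0  t=0,i=9
  #.... -> #   bit 16 = 1  t=1,i=7
  .#### -> #   bit 15 = 1  t=0,i=19
  .###. -> .   bit 14 = 0  t=0,i=6
  .##.# -> #   bit 13 = 1  t=0,i=3
  .##.. -> #   bit 12 = 1  t=0,i=15
  .#.## -> #   bit 11 = 1  t=1,i=16
  .#.#. -> .   bit 10 = 0  t=1,i=2
  .#..# -> #   bit 9 = 1  t=1,i=13
  .#... -> #   bit 8 = 1  t=1,i=6
  ..### -> #   bit 7 = 1  t=0,i=18
  ..##. -> .   bit 6 = 0  t=0,i=2
  ..#.# -> .   bit 5 = 0  t=1,i=1
  ..#.. -> .   bit 4 = 0  t=1,i=12
  ...## -> .   bit 3 = 0  t=0,i=10
  ...#. -> #   bit 2 = 1  t=1,i=0
  ....# -> #   bit 1 = 1  t=1,i=10
  ..... -> .   bit 0 = 0  t=1,i=8
  bits 00100100101011011011101110000110 = 615365510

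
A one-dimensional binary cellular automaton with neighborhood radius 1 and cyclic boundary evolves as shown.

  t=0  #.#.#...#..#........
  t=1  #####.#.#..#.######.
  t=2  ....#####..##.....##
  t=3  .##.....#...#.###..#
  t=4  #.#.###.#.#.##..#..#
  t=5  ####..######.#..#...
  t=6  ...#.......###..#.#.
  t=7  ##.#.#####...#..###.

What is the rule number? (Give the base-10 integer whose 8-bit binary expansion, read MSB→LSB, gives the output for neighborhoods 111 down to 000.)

  ### -> .   bit 7 = 0  t=1,i=1
  ##. -> #   bit 6 = 1  t=1,i=4
  #.# -> #   bit 5 = 1  t=0,i=1
  #.. -> .   bit 4 = 0  t=0,i=5
  .## -> .   bit 3 = 0  t=1,i=0
  .#. -> #   bit 2 = 1  t=0,i=0
  ..# -> .   bit 1 = 0  t=0,i=7
  ... -> #   bit 0 = 1  t=0,i=6
  bits 01100101 = 101

101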